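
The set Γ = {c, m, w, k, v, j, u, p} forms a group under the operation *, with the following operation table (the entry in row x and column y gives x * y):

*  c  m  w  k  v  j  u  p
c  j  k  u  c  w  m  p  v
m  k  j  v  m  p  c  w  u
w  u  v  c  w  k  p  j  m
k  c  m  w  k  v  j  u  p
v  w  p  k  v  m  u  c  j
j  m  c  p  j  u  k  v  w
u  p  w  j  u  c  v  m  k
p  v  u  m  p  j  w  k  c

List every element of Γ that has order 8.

Identity is k. Compute the order of each non-identity element by repeated multiplication:
  c: c → j → m → k  (order 4)
  m: m → j → c → k  (order 4)
  w: w → c → u → j → p → m → v → k  (order 8)
  v: v → m → p → j → u → c → w → k  (order 8)
  j: j → k  (order 2)
  u: u → m → w → j → v → c → p → k  (order 8)
  p: p → c → v → j → w → m → u → k  (order 8)
Elements of order 8: {p, u, v, w}.

{p, u, v, w}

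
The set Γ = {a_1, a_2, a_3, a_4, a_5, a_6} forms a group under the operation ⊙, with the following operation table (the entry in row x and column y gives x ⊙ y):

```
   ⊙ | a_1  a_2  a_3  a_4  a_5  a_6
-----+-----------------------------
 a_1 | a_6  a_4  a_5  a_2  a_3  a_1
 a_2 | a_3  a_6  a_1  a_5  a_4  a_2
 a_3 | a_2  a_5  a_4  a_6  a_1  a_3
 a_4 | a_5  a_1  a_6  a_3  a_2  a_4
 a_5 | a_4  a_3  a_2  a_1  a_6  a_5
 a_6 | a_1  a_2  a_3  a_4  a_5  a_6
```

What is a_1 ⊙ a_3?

a_5

Read row a_1, column a_3: a_1 ⊙ a_3 = a_5.
(Structurally, Γ here is isomorphic to the symmetric group S_3.)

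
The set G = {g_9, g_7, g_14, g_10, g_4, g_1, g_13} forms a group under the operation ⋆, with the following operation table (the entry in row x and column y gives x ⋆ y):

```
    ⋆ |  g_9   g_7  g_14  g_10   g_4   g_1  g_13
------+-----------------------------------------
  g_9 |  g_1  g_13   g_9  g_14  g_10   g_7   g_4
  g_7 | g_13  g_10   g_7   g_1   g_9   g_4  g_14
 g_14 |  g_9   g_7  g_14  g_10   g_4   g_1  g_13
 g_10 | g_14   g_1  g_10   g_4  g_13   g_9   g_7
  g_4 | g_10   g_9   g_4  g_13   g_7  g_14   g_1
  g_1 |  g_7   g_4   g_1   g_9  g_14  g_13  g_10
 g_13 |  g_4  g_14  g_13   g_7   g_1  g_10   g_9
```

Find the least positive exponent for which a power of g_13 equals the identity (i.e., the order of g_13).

7

The identity element is g_14 (its row matches the header).
g_13^1 = g_13
g_13^2 = g_13 ⋆ g_13 = g_9
g_13^3 = g_9 ⋆ g_13 = g_4
g_13^4 = g_4 ⋆ g_13 = g_1
g_13^5 = g_1 ⋆ g_13 = g_10
g_13^6 = g_10 ⋆ g_13 = g_7
g_13^7 = g_7 ⋆ g_13 = g_14
The first power of g_13 equal to the identity is g_13^7, so ord(g_13) = 7.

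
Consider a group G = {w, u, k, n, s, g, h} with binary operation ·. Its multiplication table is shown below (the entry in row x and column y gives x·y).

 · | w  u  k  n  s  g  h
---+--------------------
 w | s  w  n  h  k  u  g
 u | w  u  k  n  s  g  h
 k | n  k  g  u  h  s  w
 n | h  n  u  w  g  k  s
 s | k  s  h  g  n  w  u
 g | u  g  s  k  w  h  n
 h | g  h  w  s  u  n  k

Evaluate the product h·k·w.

h·k = w
w·w = s
(Structurally, G here is isomorphic to the cyclic group Z_7.)

s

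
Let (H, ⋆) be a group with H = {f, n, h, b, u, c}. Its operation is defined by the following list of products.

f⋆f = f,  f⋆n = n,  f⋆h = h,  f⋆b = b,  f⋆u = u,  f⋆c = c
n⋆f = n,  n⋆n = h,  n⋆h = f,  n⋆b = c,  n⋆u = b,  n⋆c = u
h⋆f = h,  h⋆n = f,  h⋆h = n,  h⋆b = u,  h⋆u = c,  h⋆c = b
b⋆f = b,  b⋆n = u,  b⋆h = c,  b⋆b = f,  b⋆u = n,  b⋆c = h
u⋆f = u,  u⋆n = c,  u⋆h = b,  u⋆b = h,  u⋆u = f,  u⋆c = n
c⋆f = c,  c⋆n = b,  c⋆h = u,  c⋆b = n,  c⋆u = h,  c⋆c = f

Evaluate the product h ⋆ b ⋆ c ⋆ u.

b

h ⋆ b = u
u ⋆ c = n
n ⋆ u = b
(Structurally, H here is isomorphic to the symmetric group S_3.)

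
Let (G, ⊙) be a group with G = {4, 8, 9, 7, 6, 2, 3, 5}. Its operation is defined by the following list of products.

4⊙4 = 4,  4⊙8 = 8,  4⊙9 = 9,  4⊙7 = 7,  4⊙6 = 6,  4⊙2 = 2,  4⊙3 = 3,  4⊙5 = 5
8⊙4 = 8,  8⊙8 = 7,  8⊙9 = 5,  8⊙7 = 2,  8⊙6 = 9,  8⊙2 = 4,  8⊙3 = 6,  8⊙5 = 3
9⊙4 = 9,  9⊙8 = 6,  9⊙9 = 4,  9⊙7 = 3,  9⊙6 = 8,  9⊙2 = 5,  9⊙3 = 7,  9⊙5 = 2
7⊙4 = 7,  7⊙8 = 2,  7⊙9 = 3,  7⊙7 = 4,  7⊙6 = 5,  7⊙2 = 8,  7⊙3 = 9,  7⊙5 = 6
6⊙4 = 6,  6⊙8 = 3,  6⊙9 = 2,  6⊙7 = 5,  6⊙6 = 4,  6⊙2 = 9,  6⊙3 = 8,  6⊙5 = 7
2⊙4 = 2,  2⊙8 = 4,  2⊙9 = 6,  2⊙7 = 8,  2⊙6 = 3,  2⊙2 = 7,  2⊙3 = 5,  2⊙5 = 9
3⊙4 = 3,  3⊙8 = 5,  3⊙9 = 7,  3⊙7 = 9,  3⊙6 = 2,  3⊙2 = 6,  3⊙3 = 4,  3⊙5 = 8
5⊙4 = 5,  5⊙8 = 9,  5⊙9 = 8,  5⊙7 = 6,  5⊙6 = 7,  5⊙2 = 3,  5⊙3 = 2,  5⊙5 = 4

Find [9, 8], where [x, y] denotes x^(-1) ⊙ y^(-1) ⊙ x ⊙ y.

Identity is 4; from the table 9^(-1) = 9 and 8^(-1) = 2.
9 ⊙ 2 = 5
5 ⊙ 9 = 8
8 ⊙ 8 = 7
(Structurally, G here is isomorphic to the dihedral group D_4.)

7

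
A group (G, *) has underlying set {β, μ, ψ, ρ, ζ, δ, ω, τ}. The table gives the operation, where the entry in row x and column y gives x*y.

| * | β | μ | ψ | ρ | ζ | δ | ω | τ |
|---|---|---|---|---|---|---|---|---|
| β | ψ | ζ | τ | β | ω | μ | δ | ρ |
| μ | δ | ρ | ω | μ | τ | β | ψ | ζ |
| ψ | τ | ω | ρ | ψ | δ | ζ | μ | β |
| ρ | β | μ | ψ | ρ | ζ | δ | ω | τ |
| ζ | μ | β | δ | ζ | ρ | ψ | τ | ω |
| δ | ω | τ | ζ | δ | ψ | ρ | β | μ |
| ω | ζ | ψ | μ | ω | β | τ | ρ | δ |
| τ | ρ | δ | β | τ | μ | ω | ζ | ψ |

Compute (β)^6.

β^1 = β
β^2 = β*β = ψ
β^3 = ψ*β = τ
β^4 = τ*β = ρ
β^5 = ρ*β = β
β^6 = β*β = ψ
(Structurally, G here is isomorphic to the dihedral group D_4.)

ψ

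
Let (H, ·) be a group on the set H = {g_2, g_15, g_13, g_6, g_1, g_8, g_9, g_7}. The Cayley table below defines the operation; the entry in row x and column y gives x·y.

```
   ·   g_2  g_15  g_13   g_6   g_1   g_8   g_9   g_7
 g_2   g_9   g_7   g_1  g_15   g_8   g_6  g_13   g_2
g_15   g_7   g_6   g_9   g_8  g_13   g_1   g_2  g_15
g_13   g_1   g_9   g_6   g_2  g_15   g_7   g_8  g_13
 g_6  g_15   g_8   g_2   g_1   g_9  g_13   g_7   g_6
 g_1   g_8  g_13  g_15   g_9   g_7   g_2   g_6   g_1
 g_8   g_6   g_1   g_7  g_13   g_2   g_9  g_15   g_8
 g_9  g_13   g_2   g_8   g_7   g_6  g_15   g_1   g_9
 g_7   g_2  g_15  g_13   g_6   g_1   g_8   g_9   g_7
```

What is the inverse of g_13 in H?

First locate the identity: row g_7 matches the header, so g_7 is the identity.
Scan row g_13 for g_7: g_13·g_8 = g_7. Hence g_13^(-1) = g_8.

g_8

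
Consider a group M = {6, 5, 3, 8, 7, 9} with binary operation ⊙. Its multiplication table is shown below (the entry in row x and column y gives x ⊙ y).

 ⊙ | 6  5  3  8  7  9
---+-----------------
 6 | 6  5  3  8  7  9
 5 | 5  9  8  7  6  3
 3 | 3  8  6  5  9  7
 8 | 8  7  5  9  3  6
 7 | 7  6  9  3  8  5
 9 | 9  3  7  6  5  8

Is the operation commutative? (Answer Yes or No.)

Yes

Check whether the table is symmetric across its main diagonal.
Every entry (row x, col y) equals the entry (row y, col x), so M is abelian.
(In fact M ≅ the cyclic group Z_6.)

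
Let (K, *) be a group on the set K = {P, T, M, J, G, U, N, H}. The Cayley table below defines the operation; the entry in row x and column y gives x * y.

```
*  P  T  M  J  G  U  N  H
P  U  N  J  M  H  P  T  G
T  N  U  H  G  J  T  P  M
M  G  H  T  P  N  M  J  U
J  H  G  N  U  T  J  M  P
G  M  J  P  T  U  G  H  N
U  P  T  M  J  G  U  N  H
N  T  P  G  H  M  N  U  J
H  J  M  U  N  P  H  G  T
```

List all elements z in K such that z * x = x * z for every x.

An element z is central iff its row equals its column in the table.
For N: N * H = J ≠ G = H * N, so N ∉ Z.
Checking each element this way leaves Z(K) = {T, U}.

{T, U}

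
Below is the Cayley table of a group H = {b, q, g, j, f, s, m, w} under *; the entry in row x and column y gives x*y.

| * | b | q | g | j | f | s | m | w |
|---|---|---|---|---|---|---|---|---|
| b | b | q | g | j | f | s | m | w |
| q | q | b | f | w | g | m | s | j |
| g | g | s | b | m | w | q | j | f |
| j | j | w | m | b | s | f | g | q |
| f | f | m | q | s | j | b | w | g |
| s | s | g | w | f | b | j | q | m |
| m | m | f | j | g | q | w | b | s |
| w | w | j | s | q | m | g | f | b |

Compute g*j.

m

Read row g, column j: g*j = m.
(Structurally, H here is isomorphic to the dihedral group D_4.)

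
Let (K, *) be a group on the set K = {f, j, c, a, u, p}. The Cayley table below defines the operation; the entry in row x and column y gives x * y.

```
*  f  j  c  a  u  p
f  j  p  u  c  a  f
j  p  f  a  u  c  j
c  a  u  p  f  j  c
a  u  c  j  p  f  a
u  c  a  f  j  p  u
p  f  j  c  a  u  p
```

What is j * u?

Read row j, column u: j * u = c.
(Structurally, K here is isomorphic to the symmetric group S_3.)

c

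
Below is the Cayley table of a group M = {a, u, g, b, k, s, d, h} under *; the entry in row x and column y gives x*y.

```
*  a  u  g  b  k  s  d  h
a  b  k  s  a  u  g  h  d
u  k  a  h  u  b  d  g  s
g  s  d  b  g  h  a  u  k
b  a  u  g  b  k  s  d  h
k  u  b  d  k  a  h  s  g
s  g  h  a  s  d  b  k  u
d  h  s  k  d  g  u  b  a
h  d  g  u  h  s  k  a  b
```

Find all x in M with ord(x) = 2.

{a, d, g, h, s}

Identity is b. Compute the order of each non-identity element by repeated multiplication:
  a: a → b  (order 2)
  u: u → a → k → b  (order 4)
  g: g → b  (order 2)
  k: k → a → u → b  (order 4)
  s: s → b  (order 2)
  d: d → b  (order 2)
  h: h → b  (order 2)
Elements of order 2: {a, d, g, h, s}.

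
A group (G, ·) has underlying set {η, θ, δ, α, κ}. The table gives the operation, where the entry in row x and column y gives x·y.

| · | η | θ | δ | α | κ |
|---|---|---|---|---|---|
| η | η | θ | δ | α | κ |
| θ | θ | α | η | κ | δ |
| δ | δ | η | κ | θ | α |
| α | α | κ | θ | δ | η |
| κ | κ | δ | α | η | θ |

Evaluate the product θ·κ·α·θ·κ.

θ·κ = δ
δ·α = θ
θ·θ = α
α·κ = η

η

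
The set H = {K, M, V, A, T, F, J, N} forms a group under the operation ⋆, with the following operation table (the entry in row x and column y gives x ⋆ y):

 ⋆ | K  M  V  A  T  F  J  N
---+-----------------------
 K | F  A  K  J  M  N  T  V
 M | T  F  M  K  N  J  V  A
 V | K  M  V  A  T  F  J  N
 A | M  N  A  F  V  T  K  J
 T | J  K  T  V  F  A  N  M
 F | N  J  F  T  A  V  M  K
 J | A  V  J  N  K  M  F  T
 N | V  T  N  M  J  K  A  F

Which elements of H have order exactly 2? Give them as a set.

Identity is V. Compute the order of each non-identity element by repeated multiplication:
  K: K → F → N → V  (order 4)
  M: M → F → J → V  (order 4)
  A: A → F → T → V  (order 4)
  T: T → F → A → V  (order 4)
  F: F → V  (order 2)
  J: J → F → M → V  (order 4)
  N: N → F → K → V  (order 4)
Elements of order 2: {F}.

{F}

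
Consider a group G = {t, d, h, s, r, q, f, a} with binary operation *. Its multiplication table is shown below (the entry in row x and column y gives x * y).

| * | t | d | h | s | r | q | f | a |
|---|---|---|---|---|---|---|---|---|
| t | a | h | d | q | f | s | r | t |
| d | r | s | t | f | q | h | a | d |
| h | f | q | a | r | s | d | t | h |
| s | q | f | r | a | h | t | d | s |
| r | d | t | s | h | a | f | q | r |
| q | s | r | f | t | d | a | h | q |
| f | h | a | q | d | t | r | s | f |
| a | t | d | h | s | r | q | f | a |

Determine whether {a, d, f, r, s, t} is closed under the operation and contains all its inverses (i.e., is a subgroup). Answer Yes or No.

d * r = q, which is not in {a, d, f, r, s, t}.
The subset is not closed under *, so it is not a subgroup.

No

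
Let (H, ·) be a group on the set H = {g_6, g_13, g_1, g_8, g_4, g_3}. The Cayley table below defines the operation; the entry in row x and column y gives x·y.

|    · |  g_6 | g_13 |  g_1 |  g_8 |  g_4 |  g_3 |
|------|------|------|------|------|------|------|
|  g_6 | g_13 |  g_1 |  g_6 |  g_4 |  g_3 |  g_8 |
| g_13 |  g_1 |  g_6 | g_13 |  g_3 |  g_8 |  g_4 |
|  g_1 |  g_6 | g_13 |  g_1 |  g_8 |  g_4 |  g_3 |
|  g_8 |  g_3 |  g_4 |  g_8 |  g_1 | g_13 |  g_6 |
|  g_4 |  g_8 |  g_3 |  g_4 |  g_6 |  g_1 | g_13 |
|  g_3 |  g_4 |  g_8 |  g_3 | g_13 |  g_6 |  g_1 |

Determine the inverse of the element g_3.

g_3

First locate the identity: row g_1 matches the header, so g_1 is the identity.
Scan row g_3 for g_1: g_3·g_3 = g_1. Hence g_3^(-1) = g_3.
(Structurally, H here is isomorphic to the symmetric group S_3.)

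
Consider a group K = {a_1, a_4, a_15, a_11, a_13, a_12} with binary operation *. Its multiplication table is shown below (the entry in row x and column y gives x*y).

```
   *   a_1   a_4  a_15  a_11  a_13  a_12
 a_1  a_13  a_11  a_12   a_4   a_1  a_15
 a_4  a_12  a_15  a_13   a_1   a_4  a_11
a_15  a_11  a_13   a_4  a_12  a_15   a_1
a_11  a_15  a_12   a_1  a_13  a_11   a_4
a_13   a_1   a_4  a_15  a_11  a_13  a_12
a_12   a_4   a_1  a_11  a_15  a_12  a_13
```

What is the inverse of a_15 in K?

a_4

First locate the identity: row a_13 matches the header, so a_13 is the identity.
Scan row a_15 for a_13: a_15*a_4 = a_13. Hence a_15^(-1) = a_4.
(Structurally, K here is isomorphic to the symmetric group S_3.)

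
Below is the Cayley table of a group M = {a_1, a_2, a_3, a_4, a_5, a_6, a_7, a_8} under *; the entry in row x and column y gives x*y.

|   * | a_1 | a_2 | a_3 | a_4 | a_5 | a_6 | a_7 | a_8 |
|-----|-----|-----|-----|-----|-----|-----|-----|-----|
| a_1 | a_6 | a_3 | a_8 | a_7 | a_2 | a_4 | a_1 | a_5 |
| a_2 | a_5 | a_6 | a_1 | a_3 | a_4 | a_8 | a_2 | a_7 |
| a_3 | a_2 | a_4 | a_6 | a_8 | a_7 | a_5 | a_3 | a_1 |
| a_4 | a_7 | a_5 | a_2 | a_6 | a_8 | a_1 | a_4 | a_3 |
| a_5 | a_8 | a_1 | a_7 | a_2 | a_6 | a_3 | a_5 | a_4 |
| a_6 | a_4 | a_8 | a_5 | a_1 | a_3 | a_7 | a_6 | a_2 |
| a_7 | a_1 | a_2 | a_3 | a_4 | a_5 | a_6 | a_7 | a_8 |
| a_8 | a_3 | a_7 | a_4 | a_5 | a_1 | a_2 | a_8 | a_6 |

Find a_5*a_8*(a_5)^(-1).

The identity is a_7. In row a_5, the entry a_7 sits in column a_3, so a_5^(-1) = a_3.
a_5*a_8 = a_4
a_4*a_3 = a_2

a_2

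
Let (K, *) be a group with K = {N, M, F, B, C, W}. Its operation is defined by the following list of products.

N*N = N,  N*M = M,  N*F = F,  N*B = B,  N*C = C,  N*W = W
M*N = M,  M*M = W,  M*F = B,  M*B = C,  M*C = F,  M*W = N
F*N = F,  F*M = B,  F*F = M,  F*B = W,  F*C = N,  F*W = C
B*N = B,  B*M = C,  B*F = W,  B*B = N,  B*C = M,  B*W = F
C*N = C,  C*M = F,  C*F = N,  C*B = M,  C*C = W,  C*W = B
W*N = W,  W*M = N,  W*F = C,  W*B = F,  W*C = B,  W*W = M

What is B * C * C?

F

B * C = M
M * C = F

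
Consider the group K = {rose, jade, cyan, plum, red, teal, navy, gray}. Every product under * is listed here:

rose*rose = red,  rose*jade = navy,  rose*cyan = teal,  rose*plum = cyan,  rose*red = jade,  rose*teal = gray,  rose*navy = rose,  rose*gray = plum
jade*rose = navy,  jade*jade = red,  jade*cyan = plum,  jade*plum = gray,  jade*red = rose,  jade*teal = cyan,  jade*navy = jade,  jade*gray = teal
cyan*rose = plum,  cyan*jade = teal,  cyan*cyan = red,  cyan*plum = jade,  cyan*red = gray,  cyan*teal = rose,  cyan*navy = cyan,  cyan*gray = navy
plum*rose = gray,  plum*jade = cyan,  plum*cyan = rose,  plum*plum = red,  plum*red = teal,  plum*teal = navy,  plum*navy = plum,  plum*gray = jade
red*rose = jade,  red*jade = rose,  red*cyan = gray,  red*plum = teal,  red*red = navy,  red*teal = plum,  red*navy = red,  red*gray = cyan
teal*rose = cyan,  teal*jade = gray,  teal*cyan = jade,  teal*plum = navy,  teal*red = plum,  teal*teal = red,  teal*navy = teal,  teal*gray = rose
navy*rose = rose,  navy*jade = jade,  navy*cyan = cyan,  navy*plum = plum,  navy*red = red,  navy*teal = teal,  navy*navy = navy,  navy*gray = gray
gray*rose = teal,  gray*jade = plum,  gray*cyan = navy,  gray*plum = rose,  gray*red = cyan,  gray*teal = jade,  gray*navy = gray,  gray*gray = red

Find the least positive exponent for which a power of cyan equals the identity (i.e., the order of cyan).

4

The identity element is navy (its row matches the header).
cyan^1 = cyan
cyan^2 = cyan*cyan = red
cyan^3 = red*cyan = gray
cyan^4 = gray*cyan = navy
The first power of cyan equal to the identity is cyan^4, so ord(cyan) = 4.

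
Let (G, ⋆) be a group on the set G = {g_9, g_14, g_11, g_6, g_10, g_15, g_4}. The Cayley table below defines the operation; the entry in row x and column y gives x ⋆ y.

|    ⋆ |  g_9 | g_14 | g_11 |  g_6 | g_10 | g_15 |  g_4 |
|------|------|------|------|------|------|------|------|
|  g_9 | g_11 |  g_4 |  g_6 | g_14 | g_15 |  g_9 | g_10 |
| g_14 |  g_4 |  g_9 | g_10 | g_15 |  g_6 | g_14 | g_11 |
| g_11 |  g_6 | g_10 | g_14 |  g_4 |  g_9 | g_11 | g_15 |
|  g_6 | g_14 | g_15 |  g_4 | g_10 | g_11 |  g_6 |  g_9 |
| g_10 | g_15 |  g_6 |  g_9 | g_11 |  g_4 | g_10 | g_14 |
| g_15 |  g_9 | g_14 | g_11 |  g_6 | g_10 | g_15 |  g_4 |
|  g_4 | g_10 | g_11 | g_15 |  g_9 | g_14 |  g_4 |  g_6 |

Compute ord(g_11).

The identity element is g_15 (its row matches the header).
g_11^1 = g_11
g_11^2 = g_11 ⋆ g_11 = g_14
g_11^3 = g_14 ⋆ g_11 = g_10
g_11^4 = g_10 ⋆ g_11 = g_9
g_11^5 = g_9 ⋆ g_11 = g_6
g_11^6 = g_6 ⋆ g_11 = g_4
g_11^7 = g_4 ⋆ g_11 = g_15
The first power of g_11 equal to the identity is g_11^7, so ord(g_11) = 7.

7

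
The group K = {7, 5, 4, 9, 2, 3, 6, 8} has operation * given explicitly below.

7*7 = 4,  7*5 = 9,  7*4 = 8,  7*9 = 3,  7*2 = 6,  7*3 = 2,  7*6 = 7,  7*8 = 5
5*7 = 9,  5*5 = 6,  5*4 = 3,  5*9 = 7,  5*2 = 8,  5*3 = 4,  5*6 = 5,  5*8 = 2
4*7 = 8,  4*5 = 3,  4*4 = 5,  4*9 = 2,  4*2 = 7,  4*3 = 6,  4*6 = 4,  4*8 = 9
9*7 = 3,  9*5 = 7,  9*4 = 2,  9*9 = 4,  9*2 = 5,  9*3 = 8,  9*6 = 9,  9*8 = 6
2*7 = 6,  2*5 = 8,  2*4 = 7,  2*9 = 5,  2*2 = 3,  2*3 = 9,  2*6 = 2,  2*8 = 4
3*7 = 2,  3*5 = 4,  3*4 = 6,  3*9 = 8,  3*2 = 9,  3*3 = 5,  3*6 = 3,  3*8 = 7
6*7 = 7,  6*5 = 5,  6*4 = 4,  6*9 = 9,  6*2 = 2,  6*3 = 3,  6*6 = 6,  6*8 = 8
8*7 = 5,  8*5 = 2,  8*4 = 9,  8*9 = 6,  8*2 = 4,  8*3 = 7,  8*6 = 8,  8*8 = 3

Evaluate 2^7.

7

2^1 = 2
2^2 = 2 * 2 = 3
2^3 = 3 * 2 = 9
2^4 = 9 * 2 = 5
2^5 = 5 * 2 = 8
2^6 = 8 * 2 = 4
2^7 = 4 * 2 = 7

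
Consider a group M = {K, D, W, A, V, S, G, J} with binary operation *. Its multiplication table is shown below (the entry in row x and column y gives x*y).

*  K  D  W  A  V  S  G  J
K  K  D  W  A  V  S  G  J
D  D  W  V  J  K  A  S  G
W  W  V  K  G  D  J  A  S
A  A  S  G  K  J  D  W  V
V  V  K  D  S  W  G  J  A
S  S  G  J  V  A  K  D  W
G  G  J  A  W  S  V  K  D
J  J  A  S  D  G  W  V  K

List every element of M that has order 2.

{A, G, J, S, W}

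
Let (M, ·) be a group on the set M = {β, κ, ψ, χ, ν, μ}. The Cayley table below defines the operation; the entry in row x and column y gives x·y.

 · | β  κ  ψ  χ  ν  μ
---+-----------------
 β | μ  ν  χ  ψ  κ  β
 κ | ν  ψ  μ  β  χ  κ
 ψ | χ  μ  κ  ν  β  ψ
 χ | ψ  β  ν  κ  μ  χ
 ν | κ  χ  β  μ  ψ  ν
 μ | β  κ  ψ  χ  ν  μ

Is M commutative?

Yes

Check whether the table is symmetric across its main diagonal.
Every entry (row x, col y) equals the entry (row y, col x), so M is abelian.
(In fact M ≅ the cyclic group Z_6.)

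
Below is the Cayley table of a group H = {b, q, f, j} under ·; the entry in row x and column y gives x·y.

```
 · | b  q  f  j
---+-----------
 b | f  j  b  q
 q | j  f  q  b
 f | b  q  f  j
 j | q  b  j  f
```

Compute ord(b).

2

The identity element is f (its row matches the header).
b^1 = b
b^2 = b·b = f
The first power of b equal to the identity is b^2, so ord(b) = 2.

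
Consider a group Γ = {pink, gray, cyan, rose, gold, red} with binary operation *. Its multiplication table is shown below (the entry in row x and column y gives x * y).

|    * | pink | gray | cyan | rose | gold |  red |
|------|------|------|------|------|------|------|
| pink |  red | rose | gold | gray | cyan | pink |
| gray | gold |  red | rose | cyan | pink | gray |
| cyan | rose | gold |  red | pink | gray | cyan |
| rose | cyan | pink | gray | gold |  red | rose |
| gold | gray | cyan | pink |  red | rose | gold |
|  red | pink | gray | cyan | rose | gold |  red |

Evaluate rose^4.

rose^1 = rose
rose^2 = rose * rose = gold
rose^3 = gold * rose = red
rose^4 = red * rose = rose

rose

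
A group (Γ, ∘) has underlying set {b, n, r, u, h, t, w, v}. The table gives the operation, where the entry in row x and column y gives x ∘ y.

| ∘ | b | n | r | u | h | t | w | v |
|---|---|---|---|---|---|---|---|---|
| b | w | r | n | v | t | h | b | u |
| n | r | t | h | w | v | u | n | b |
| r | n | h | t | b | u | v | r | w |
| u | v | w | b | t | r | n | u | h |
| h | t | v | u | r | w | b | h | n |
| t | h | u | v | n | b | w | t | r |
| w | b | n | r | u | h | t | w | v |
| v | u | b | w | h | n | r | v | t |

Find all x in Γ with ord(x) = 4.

{n, r, u, v}

Identity is w. Compute the order of each non-identity element by repeated multiplication:
  b: b → w  (order 2)
  n: n → t → u → w  (order 4)
  r: r → t → v → w  (order 4)
  u: u → t → n → w  (order 4)
  h: h → w  (order 2)
  t: t → w  (order 2)
  v: v → t → r → w  (order 4)
Elements of order 4: {n, r, u, v}.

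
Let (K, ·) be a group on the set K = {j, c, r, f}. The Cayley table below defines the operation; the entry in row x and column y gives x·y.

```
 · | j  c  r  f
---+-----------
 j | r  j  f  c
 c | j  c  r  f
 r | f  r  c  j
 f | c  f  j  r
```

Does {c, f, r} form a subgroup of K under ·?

r·f = j, which is not in {c, f, r}.
The subset is not closed under ·, so it is not a subgroup.

No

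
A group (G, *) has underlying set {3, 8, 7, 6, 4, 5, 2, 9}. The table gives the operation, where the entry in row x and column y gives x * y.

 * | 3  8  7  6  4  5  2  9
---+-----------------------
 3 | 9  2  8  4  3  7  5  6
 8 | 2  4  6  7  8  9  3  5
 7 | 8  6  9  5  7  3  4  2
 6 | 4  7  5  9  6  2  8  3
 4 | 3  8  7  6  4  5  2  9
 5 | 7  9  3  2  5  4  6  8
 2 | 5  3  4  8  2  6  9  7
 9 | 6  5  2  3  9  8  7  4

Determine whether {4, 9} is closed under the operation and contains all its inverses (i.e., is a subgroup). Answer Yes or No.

{4, 9} contains the identity 4.
Checking products: every product of two elements of {4, 9} (read from the table) lies in {4, 9}, so the set is closed.
In a finite group, a nonempty closed subset is a subgroup. So {4, 9} ≤ G.
(Structurally, G here is isomorphic to Z_2 x Z_4.)

Yes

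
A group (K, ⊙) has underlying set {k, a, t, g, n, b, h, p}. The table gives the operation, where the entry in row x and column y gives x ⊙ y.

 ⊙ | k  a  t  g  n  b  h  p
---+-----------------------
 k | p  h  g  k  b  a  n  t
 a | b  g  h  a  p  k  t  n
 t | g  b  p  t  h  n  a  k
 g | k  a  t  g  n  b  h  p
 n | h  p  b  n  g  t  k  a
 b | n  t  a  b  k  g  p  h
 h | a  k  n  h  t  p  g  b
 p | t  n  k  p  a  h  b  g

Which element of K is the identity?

g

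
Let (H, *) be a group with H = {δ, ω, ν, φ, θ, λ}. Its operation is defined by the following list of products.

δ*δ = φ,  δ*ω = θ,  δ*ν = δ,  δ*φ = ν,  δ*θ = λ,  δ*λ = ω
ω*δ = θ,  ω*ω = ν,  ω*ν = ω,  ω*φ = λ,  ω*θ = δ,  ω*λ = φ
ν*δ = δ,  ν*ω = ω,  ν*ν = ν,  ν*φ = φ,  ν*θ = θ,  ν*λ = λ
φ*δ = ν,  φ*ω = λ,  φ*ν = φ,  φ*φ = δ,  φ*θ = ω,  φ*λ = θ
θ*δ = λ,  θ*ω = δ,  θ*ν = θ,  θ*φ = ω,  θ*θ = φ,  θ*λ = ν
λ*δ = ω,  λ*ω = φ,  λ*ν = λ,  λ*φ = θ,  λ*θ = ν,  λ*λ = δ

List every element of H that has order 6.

{θ, λ}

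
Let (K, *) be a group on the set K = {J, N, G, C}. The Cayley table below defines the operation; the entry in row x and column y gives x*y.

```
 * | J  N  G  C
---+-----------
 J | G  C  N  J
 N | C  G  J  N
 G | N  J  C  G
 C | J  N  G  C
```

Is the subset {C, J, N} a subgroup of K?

J*J = G, which is not in {C, J, N}.
The subset is not closed under *, so it is not a subgroup.

No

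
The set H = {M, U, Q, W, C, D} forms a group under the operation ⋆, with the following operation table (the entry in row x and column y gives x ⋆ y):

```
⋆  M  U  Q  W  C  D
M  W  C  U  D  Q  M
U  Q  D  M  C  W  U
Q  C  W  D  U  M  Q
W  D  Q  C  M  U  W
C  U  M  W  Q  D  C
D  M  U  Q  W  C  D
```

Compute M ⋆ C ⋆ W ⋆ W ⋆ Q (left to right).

W

M ⋆ C = Q
Q ⋆ W = U
U ⋆ W = C
C ⋆ Q = W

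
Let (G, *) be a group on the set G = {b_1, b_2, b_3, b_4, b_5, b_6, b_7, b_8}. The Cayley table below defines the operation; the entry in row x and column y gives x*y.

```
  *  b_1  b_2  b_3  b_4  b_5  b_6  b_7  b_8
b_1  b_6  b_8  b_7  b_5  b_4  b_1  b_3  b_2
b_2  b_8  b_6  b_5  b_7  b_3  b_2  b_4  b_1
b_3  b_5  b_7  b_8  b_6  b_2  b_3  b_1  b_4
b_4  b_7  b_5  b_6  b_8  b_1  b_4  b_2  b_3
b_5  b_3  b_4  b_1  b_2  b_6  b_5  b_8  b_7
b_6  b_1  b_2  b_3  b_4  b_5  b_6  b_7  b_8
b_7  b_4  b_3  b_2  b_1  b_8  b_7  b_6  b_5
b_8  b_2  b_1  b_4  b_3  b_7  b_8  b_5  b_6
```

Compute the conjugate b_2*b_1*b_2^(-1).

b_1

The identity is b_6. In row b_2, the entry b_6 sits in column b_2, so b_2^(-1) = b_2.
b_2*b_1 = b_8
b_8*b_2 = b_1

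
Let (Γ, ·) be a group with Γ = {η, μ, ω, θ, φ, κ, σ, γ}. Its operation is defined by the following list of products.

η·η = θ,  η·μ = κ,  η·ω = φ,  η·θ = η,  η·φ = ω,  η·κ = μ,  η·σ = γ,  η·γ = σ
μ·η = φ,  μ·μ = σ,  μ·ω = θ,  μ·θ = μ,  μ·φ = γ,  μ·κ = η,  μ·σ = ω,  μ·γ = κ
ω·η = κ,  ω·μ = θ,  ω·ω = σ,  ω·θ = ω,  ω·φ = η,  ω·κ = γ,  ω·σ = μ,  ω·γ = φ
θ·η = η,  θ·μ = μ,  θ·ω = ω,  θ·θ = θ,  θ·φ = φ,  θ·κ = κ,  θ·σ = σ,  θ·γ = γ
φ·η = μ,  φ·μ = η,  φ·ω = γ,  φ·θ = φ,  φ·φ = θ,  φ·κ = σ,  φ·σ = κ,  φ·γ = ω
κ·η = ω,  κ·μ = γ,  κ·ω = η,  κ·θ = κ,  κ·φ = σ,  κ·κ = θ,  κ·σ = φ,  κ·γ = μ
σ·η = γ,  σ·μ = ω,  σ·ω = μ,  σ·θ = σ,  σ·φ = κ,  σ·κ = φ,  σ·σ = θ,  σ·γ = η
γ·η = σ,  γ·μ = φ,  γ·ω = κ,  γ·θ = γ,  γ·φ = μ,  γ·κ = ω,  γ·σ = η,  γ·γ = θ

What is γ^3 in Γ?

γ

γ^1 = γ
γ^2 = γ·γ = θ
γ^3 = θ·γ = γ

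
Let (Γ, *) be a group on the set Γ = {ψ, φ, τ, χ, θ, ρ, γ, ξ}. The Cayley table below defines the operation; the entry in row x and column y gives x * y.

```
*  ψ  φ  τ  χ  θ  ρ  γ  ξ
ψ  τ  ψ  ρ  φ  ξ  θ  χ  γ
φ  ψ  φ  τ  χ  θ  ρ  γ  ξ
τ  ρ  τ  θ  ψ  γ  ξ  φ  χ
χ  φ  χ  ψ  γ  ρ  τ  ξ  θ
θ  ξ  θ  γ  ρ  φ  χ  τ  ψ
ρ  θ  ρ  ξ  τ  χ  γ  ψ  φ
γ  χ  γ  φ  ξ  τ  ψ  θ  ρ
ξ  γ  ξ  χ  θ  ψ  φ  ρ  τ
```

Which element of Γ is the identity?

φ

The identity e satisfies e * x = x for all x, so its row in the table reproduces the column headers.
Row φ reads: ψ, φ, τ, χ, θ, ρ, γ, ξ — exactly the header order. So φ is the identity.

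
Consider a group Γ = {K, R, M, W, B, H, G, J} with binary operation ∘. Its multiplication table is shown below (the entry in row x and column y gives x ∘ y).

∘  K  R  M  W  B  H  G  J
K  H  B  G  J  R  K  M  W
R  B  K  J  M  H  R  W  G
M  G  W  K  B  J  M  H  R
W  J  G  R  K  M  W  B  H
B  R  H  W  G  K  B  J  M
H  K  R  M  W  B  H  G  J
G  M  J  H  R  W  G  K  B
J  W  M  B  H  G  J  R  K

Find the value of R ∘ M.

J

Read row R, column M: R ∘ M = J.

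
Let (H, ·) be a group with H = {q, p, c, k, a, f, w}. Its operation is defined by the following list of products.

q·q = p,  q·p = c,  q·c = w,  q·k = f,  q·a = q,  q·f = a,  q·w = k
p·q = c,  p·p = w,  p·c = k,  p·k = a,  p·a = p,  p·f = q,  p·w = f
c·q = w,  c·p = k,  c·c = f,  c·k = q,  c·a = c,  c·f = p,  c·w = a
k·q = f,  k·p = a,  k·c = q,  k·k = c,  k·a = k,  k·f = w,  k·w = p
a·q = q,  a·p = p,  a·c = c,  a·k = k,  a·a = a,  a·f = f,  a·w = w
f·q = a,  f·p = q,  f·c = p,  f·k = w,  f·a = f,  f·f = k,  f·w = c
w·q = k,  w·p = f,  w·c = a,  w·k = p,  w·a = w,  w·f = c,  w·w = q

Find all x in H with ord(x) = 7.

{c, f, k, p, q, w}

Identity is a. Compute the order of each non-identity element by repeated multiplication:
  q: q → p → c → w → k → f → a  (order 7)
  p: p → w → f → q → c → k → a  (order 7)
  c: c → f → p → k → q → w → a  (order 7)
  k: k → c → q → f → w → p → a  (order 7)
  f: f → k → w → c → p → q → a  (order 7)
  w: w → q → k → p → f → c → a  (order 7)
Elements of order 7: {c, f, k, p, q, w}.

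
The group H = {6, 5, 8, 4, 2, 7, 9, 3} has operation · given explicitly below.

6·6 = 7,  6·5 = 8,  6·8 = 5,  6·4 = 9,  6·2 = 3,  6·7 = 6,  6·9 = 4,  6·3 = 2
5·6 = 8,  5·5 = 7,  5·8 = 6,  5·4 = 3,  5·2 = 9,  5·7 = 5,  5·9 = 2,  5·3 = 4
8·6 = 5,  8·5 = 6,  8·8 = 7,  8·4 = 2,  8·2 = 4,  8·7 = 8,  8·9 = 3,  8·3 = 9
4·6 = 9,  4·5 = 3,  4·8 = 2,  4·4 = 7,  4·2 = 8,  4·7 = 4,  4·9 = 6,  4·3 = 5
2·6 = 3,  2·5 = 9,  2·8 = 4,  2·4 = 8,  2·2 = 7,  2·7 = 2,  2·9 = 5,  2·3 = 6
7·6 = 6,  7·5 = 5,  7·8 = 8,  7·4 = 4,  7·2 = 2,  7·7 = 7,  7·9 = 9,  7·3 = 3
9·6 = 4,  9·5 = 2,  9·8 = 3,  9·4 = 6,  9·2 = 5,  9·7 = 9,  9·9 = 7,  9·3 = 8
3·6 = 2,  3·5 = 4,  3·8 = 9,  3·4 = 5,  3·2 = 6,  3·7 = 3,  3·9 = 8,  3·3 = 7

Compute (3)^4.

7

3^1 = 3
3^2 = 3·3 = 7
3^3 = 7·3 = 3
3^4 = 3·3 = 7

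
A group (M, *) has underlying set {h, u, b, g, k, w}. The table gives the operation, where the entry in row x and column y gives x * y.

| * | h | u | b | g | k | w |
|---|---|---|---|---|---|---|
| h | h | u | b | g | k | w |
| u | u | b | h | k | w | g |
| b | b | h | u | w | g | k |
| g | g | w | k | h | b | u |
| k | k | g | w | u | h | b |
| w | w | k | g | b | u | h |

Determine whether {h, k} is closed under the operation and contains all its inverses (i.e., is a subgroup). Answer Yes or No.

Yes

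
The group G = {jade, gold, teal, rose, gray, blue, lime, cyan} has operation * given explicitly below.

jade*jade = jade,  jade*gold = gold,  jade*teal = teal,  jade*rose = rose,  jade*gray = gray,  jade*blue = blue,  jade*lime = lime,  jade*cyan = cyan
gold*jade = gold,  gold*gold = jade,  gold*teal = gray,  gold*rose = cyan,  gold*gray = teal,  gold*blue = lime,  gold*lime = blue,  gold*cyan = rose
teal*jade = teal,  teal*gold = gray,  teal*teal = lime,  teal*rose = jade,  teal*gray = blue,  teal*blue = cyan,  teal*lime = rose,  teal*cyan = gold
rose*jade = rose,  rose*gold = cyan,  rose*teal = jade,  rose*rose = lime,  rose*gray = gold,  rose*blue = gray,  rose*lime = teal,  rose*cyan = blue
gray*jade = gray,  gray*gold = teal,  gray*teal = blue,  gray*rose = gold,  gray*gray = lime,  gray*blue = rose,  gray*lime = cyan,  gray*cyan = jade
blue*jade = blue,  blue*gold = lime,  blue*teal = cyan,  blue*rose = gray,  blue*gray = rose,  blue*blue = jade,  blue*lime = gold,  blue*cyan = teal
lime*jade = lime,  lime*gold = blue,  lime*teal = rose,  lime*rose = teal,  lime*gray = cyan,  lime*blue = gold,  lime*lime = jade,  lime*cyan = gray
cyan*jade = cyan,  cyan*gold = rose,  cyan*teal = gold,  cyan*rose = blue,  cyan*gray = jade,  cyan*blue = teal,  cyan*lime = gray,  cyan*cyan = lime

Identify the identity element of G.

jade

The identity e satisfies e * x = x for all x, so its row in the table reproduces the column headers.
Row jade reads: jade, gold, teal, rose, gray, blue, lime, cyan — exactly the header order. So jade is the identity.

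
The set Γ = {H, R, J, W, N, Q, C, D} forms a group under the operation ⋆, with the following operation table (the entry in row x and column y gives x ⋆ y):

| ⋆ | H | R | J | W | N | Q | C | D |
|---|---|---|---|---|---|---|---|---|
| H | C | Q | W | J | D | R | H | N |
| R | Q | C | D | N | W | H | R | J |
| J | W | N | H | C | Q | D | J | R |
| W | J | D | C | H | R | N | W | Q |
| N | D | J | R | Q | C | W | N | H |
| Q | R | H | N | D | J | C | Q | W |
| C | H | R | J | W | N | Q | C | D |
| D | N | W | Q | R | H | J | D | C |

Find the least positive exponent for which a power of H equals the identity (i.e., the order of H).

2

The identity element is C (its row matches the header).
H^1 = H
H^2 = H ⋆ H = C
The first power of H equal to the identity is H^2, so ord(H) = 2.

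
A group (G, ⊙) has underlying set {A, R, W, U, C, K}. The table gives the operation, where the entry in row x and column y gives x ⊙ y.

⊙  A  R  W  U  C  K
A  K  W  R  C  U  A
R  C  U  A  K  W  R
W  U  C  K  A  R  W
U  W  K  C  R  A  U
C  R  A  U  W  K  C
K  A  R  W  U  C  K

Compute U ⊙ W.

Read row U, column W: U ⊙ W = C.

C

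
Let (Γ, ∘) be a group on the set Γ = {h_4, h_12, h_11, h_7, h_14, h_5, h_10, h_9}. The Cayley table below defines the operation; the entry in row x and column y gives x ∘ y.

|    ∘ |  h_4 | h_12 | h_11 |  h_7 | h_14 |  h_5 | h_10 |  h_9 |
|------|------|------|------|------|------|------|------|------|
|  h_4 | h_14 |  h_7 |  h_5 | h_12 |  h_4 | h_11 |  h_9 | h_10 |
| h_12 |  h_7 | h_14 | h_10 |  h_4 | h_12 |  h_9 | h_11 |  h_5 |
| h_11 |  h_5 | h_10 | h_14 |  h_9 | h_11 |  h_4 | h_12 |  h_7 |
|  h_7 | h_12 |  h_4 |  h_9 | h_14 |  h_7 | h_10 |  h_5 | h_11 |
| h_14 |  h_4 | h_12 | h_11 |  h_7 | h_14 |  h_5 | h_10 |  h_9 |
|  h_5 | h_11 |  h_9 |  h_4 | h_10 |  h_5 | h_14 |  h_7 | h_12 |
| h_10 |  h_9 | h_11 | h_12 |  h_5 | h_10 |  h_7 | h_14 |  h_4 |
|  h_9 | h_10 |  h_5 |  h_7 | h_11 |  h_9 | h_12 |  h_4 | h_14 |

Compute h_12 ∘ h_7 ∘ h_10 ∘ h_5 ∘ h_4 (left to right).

h_7

h_12 ∘ h_7 = h_4
h_4 ∘ h_10 = h_9
h_9 ∘ h_5 = h_12
h_12 ∘ h_4 = h_7
(Structurally, Γ here is isomorphic to the elementary abelian group (Z_2)^3.)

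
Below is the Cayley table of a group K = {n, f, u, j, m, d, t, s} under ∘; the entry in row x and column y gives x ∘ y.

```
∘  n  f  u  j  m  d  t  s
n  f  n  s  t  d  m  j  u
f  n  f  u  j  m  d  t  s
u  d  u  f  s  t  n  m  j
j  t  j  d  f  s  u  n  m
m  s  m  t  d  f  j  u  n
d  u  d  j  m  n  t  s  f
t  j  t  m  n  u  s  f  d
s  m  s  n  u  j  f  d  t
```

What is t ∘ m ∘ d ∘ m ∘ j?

t ∘ m = u
u ∘ d = n
n ∘ m = d
d ∘ j = m

m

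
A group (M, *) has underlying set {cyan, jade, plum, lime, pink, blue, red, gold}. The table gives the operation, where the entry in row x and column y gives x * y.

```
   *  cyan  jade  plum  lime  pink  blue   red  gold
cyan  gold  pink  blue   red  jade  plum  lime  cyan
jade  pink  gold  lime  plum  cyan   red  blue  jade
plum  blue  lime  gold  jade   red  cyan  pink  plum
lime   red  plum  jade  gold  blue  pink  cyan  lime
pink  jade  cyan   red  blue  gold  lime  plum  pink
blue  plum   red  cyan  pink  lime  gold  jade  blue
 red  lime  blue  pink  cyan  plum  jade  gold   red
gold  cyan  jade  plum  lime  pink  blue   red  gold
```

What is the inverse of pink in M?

pink

First locate the identity: row gold matches the header, so gold is the identity.
Scan row pink for gold: pink * pink = gold. Hence pink^(-1) = pink.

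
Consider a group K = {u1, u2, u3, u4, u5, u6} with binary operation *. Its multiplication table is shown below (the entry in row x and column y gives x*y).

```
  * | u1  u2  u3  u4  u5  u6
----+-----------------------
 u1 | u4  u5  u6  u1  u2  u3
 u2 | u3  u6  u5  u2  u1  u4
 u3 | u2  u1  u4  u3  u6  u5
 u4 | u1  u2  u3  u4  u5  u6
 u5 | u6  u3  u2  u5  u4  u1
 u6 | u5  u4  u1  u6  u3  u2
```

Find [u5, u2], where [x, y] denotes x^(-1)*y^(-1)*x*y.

Identity is u4; from the table u5^(-1) = u5 and u2^(-1) = u6.
u5*u6 = u1
u1*u5 = u2
u2*u2 = u6

u6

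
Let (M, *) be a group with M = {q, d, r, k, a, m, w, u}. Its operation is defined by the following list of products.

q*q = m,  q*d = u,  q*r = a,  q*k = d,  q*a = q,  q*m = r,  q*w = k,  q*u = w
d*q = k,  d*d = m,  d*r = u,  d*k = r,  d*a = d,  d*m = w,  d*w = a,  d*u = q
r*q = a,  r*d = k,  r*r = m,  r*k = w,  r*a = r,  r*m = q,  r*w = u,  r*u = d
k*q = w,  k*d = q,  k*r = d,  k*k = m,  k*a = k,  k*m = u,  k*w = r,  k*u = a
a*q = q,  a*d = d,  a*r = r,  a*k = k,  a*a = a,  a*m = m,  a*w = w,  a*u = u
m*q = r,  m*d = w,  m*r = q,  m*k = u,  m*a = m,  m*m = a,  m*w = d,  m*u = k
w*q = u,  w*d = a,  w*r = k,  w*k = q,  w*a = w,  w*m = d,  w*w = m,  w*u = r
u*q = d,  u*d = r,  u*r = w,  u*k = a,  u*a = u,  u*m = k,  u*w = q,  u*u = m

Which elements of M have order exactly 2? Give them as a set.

{m}

Identity is a. Compute the order of each non-identity element by repeated multiplication:
  q: q → m → r → a  (order 4)
  d: d → m → w → a  (order 4)
  r: r → m → q → a  (order 4)
  k: k → m → u → a  (order 4)
  m: m → a  (order 2)
  w: w → m → d → a  (order 4)
  u: u → m → k → a  (order 4)
Elements of order 2: {m}.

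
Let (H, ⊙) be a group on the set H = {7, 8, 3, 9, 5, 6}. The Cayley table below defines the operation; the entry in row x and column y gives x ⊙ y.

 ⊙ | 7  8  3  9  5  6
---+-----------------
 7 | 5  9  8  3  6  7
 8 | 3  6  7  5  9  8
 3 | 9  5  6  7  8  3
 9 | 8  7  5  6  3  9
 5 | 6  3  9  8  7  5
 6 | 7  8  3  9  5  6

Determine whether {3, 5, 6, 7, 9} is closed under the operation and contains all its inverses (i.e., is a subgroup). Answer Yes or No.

No

5 ⊙ 9 = 8, which is not in {3, 5, 6, 7, 9}.
The subset is not closed under ⊙, so it is not a subgroup.
(Structurally, H here is isomorphic to the symmetric group S_3.)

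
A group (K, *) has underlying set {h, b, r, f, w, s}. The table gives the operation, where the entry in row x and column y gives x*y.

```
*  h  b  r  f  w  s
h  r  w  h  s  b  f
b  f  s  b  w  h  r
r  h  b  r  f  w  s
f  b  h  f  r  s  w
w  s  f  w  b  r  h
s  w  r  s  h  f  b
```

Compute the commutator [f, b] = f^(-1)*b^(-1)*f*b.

Identity is r; from the table f^(-1) = f and b^(-1) = s.
f*s = w
w*f = b
b*b = s

s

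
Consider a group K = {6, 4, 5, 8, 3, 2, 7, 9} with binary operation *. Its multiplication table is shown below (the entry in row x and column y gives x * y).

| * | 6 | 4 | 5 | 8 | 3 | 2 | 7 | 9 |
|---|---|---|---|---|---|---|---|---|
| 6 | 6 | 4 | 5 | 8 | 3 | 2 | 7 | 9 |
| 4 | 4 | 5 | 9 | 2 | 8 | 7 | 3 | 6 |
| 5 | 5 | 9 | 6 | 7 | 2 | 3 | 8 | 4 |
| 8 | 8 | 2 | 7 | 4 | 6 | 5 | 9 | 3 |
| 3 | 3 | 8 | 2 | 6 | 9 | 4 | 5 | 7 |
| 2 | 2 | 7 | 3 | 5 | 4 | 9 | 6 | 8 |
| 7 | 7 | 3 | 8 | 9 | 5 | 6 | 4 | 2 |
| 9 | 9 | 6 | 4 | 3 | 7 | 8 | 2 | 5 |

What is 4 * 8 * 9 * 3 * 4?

4 * 8 = 2
2 * 9 = 8
8 * 3 = 6
6 * 4 = 4

4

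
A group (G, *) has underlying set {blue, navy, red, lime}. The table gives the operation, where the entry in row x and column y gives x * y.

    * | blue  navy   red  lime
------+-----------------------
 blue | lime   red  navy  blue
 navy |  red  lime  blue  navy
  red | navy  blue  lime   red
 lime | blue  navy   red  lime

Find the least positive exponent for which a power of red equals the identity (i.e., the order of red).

2

The identity element is lime (its row matches the header).
red^1 = red
red^2 = red * red = lime
The first power of red equal to the identity is red^2, so ord(red) = 2.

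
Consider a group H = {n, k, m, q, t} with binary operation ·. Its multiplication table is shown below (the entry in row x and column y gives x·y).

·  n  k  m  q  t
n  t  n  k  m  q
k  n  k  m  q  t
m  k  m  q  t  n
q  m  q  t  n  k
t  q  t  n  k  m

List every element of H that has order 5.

Identity is k. Compute the order of each non-identity element by repeated multiplication:
  n: n → t → q → m → k  (order 5)
  m: m → q → t → n → k  (order 5)
  q: q → n → m → t → k  (order 5)
  t: t → m → n → q → k  (order 5)
Elements of order 5: {m, n, q, t}.
(Structurally, H here is isomorphic to the cyclic group Z_5.)

{m, n, q, t}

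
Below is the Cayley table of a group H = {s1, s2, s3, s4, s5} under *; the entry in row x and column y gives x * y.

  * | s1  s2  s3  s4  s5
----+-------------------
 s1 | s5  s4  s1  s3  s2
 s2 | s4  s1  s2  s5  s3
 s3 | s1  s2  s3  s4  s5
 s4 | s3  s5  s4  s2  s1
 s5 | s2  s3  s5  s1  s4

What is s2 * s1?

Read row s2, column s1: s2 * s1 = s4.

s4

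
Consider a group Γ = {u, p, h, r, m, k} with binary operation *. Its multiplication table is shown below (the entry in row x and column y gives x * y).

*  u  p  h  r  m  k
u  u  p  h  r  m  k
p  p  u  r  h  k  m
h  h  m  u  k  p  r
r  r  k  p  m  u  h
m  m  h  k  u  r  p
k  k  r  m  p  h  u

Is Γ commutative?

No

m * h = k but h * m = p.
Since m and h do not commute, Γ is not abelian.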